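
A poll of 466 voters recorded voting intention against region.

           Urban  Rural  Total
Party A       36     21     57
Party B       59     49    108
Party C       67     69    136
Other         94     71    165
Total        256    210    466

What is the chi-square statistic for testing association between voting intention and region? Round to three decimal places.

3.603

Grand total N = 466.
Expected counts (row total × column total / N):
  Party A, Urban: 57×256/466 = 31.3133
  Party A, Rural: 57×210/466 = 25.6867
  Party B, Urban: 108×256/466 = 59.3305
  Party B, Rural: 108×210/466 = 48.6695
  Party C, Urban: 136×256/466 = 74.7124
  Party C, Rural: 136×210/466 = 61.2876
  Other, Urban: 165×256/466 = 90.6438
  Other, Rural: 165×210/466 = 74.3562
Contributions (O − E)²/E:
  (36 − 31.3133)²/31.3133 = 0.7015
  (21 − 25.6867)²/25.6867 = 0.8551
  (59 − 59.3305)²/59.3305 = 0.0018
  (49 − 48.6695)²/48.6695 = 0.0022
  (67 − 74.7124)²/74.7124 = 0.7961
  (69 − 61.2876)²/61.2876 = 0.9705
  (94 − 90.6438)²/90.6438 = 0.1243
  (71 − 74.3562)²/74.3562 = 0.1515
χ² = 0.7015 + 0.8551 + 0.0018 + 0.0022 + 0.7961 + 0.9705 + 0.1243 + 0.1515 = 3.603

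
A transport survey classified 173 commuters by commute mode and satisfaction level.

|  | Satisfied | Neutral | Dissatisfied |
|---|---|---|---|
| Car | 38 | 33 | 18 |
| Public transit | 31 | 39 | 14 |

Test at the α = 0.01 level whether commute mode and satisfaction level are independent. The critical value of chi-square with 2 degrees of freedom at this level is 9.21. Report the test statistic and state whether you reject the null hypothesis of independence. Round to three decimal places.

1.567; fail to reject H₀

Row totals: 89, 84. Column totals: 69, 72, 32. Grand total N = 173.
Expected counts (row total × column total / N):
  Car, Satisfied: 89×69/173 = 35.4971
  Car, Neutral: 89×72/173 = 37.0405
  Car, Dissatisfied: 89×32/173 = 16.4624
  Public transit, Satisfied: 84×69/173 = 33.5029
  Public transit, Neutral: 84×72/173 = 34.9595
  Public transit, Dissatisfied: 84×32/173 = 15.5376
Contributions (O − E)²/E:
  (38 − 35.4971)²/35.4971 = 0.1765
  (33 − 37.0405)²/37.0405 = 0.4408
  (18 − 16.4624)²/16.4624 = 0.1436
  (31 − 33.5029)²/33.5029 = 0.1870
  (39 − 34.9595)²/34.9595 = 0.4670
  (14 − 15.5376)²/15.5376 = 0.1522
χ² = 0.1765 + 0.4408 + 0.1436 + 0.1870 + 0.4670 + 0.1522 = 1.567
df = (2−1)(3−1) = 2. Since 1.567 < 9.21, fail to reject the null hypothesis of independence at α = 0.01.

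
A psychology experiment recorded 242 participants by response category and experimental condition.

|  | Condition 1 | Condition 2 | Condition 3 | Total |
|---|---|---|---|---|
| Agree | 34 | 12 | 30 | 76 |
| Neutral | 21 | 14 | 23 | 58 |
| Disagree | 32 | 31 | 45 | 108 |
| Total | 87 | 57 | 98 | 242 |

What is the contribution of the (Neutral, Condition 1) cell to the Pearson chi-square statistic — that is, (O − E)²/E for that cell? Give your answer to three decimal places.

0.001

Row total (Neutral) = 58; column total (Condition 1) = 87; N = 242.
Expected count E = 58 × 87 / 242 = 20.8512.
Contribution = (O − E)²/E = (21 − 20.8512)² / 20.8512 = 0.001.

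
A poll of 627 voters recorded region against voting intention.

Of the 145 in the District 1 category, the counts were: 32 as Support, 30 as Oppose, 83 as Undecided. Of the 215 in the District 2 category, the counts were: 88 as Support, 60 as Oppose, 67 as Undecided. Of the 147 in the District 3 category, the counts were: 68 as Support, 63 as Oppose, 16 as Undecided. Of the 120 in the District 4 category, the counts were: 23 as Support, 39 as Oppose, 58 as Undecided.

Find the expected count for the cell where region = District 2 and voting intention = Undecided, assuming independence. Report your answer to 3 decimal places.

Row total (District 2) = 215; column total (Undecided) = 224; grand total N = 627.
Expected count = (row total × column total) / N = 215 × 224 / 627 = 76.810.

76.810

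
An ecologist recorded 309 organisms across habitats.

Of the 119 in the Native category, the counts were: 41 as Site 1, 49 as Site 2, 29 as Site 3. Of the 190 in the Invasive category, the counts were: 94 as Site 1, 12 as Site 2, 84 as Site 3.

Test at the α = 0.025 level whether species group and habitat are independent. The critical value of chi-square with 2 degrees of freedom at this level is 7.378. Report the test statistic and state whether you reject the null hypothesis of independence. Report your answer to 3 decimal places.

56.700; reject H₀

Row totals: 119, 190. Column totals: 135, 61, 113. Grand total N = 309.
Expected counts (row total × column total / N):
  Native, Site 1: 119×135/309 = 51.9903
  Native, Site 2: 119×61/309 = 23.4919
  Native, Site 3: 119×113/309 = 43.5178
  Invasive, Site 1: 190×135/309 = 83.0097
  Invasive, Site 2: 190×61/309 = 37.5081
  Invasive, Site 3: 190×113/309 = 69.4822
Contributions (O − E)²/E:
  (41 − 51.9903)²/51.9903 = 2.3233
  (49 − 23.4919)²/23.4919 = 27.6973
  (29 − 43.5178)²/43.5178 = 4.8432
  (94 − 83.0097)²/83.0097 = 1.4551
  (12 − 37.5081)²/37.5081 = 17.3473
  (84 − 69.4822)²/69.4822 = 3.0334
χ² = 2.3233 + 27.6973 + 4.8432 + 1.4551 + 17.3473 + 3.0334 = 56.700
df = (2−1)(3−1) = 2. Since 56.700 > 7.378, reject the null hypothesis of independence at α = 0.025.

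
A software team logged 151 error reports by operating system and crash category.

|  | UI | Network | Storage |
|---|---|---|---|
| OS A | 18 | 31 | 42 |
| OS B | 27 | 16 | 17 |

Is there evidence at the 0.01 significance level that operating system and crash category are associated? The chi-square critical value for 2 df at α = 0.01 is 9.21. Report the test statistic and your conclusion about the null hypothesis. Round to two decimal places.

11.29; reject H₀

Row totals: 91, 60. Column totals: 45, 47, 59. Grand total N = 151.
Expected counts (row total × column total / N):
  OS A, UI: 91×45/151 = 27.119
  OS A, Network: 91×47/151 = 28.325
  OS A, Storage: 91×59/151 = 35.556
  OS B, UI: 60×45/151 = 17.881
  OS B, Network: 60×47/151 = 18.675
  OS B, Storage: 60×59/151 = 23.444
Contributions (O − E)²/E:
  (18 − 27.119)²/27.119 = 3.0663
  (31 − 28.325)²/28.325 = 0.2526
  (42 − 35.556)²/35.556 = 1.1679
  (27 − 17.881)²/17.881 = 4.6505
  (16 − 18.675)²/18.675 = 0.3832
  (17 − 23.444)²/23.444 = 1.7712
χ² = 3.0663 + 0.2526 + 1.1679 + 4.6505 + 0.3832 + 1.7712 = 11.29
df = (2−1)(3−1) = 2. Since 11.29 > 9.21, reject the null hypothesis of independence at α = 0.01.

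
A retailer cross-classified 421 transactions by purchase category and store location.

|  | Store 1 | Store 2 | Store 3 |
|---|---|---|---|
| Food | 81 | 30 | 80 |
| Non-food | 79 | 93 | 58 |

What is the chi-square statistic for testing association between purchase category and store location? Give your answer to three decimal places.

32.466

Row totals: 191, 230. Column totals: 160, 123, 138. Grand total N = 421.
Expected counts (row total × column total / N):
  Food, Store 1: 191×160/421 = 72.5891
  Food, Store 2: 191×123/421 = 55.8029
  Food, Store 3: 191×138/421 = 62.6081
  Non-food, Store 1: 230×160/421 = 87.4109
  Non-food, Store 2: 230×123/421 = 67.1971
  Non-food, Store 3: 230×138/421 = 75.3919
Contributions (O − E)²/E:
  (81 − 72.5891)²/72.5891 = 0.9746
  (30 − 55.8029)²/55.8029 = 11.9311
  (80 − 62.6081)²/62.6081 = 4.8313
  (79 − 87.4109)²/87.4109 = 0.8093
  (93 − 67.1971)²/67.1971 = 9.9080
  (58 − 75.3919)²/75.3919 = 4.0121
χ² = 0.9746 + 11.9311 + 4.8313 + 0.8093 + 9.9080 + 4.0121 = 32.466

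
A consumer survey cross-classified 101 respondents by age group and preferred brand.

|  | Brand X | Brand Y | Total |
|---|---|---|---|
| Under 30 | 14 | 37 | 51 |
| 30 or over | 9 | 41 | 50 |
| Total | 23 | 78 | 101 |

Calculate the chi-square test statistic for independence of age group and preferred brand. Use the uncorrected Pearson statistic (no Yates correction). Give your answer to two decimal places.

1.28

Grand total N = 101.
Expected counts (row total × column total / N):
  Under 30, Brand X: 51×23/101 = 11.614
  Under 30, Brand Y: 51×78/101 = 39.386
  30 or over, Brand X: 50×23/101 = 11.386
  30 or over, Brand Y: 50×78/101 = 38.614
Contributions (O − E)²/E:
  (14 − 11.614)²/11.614 = 0.4902
  (37 − 39.386)²/39.386 = 0.1445
  (9 − 11.386)²/11.386 = 0.5000
  (41 − 38.614)²/38.614 = 0.1474
χ² = 0.4902 + 0.1445 + 0.5000 + 0.1474 = 1.28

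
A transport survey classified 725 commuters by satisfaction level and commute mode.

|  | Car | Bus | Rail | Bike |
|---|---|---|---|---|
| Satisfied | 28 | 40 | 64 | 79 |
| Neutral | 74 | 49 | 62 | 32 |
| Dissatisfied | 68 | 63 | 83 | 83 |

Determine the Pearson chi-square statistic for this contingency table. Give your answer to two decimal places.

41.65

Row totals: 211, 217, 297. Column totals: 170, 152, 209, 194. Grand total N = 725.
Expected counts (row total × column total / N):
  Satisfied, Car: 211×170/725 = 49.476
  Satisfied, Bus: 211×152/725 = 44.237
  Satisfied, Rail: 211×209/725 = 60.826
  Satisfied, Bike: 211×194/725 = 56.461
  Neutral, Car: 217×170/725 = 50.883
  Neutral, Bus: 217×152/725 = 45.495
  Neutral, Rail: 217×209/725 = 62.556
  Neutral, Bike: 217×194/725 = 58.066
  Dissatisfied, Car: 297×170/725 = 69.641
  Dissatisfied, Bus: 297×152/725 = 62.268
  Dissatisfied, Rail: 297×209/725 = 85.618
  Dissatisfied, Bike: 297×194/725 = 79.473
Contributions (O − E)²/E:
  (28 − 49.476)²/49.476 = 9.3221
  (40 − 44.237)²/44.237 = 0.4058
  (64 − 60.826)²/60.826 = 0.1656
  (79 − 56.461)²/56.461 = 8.9975
  (74 − 50.883)²/50.883 = 10.5024
  (49 − 45.495)²/45.495 = 0.2700
  (62 − 62.556)²/62.556 = 0.0049
  (32 − 58.066)²/58.066 = 11.7011
  (68 − 69.641)²/69.641 = 0.0387
  (63 − 62.268)²/62.268 = 0.0086
  (83 − 85.618)²/85.618 = 0.0801
  (83 − 79.473)²/79.473 = 0.1565
χ² = 9.3221 + 0.4058 + 0.1656 + 8.9975 + 10.5024 + 0.2700 + 0.0049 + 11.7011 + 0.0387 + 0.0086 + 0.0801 + 0.1565 = 41.65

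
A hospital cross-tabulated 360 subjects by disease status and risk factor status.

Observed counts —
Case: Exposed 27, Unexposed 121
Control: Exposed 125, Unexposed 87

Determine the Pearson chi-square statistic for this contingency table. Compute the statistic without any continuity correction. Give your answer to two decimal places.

Row totals: 148, 212. Column totals: 152, 208. Grand total N = 360.
Expected counts (row total × column total / N):
  Case, Exposed: 148×152/360 = 62.4889
  Case, Unexposed: 148×208/360 = 85.5111
  Control, Exposed: 212×152/360 = 89.5111
  Control, Unexposed: 212×208/360 = 122.4889
Contributions (O − E)²/E:
  (27 − 62.4889)²/62.4889 = 20.1550
  (121 − 85.5111)²/85.5111 = 14.7286
  (125 − 89.5111)²/89.5111 = 14.0705
  (87 − 122.4889)²/122.4889 = 10.2823
χ² = 20.1550 + 14.7286 + 14.0705 + 10.2823 = 59.24

59.24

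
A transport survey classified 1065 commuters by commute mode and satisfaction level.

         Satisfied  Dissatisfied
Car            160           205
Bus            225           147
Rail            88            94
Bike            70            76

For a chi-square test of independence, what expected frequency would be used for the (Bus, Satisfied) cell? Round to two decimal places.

189.67

Row total (Bus) = 372; column total (Satisfied) = 543; grand total N = 1065.
Expected count = (row total × column total) / N = 372 × 543 / 1065 = 189.67.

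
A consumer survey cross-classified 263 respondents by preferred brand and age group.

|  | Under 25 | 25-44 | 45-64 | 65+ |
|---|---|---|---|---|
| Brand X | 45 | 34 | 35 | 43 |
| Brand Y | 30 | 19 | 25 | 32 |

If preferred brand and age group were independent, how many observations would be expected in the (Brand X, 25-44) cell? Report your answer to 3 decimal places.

Row total (Brand X) = 157; column total (25-44) = 53; grand total N = 263.
Expected count = (row total × column total) / N = 157 × 53 / 263 = 31.639.

31.639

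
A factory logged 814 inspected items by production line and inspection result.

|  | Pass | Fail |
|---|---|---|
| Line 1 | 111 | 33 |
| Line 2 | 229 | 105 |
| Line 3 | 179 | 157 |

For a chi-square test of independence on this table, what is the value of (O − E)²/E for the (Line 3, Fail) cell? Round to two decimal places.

10.19

Row total (Line 3) = 336; column total (Fail) = 295; N = 814.
Expected count E = 336 × 295 / 814 = 121.769.
Contribution = (O − E)²/E = (157 − 121.769)² / 121.769 = 10.19.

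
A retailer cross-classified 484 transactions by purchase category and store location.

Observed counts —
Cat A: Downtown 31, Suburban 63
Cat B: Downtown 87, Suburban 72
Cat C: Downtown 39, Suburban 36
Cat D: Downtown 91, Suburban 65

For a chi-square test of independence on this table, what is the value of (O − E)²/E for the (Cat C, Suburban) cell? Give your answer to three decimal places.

Row total (Cat C) = 75; column total (Suburban) = 236; N = 484.
Expected count E = 75 × 236 / 484 = 36.5702.
Contribution = (O − E)²/E = (36 − 36.5702)² / 36.5702 = 0.009.

0.009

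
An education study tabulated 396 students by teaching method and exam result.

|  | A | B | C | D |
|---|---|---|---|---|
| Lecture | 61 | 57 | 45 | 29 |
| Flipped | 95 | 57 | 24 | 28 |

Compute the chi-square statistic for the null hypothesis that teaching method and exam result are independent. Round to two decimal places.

Row totals: 192, 204. Column totals: 156, 114, 69, 57. Grand total N = 396.
Expected counts (row total × column total / N):
  Lecture, A: 192×156/396 = 75.636
  Lecture, B: 192×114/396 = 55.273
  Lecture, C: 192×69/396 = 33.455
  Lecture, D: 192×57/396 = 27.636
  Flipped, A: 204×156/396 = 80.364
  Flipped, B: 204×114/396 = 58.727
  Flipped, C: 204×69/396 = 35.545
  Flipped, D: 204×57/396 = 29.364
Contributions (O − E)²/E:
  (61 − 75.636)²/75.636 = 2.8321
  (57 − 55.273)²/55.273 = 0.0540
  (45 − 33.455)²/33.455 = 3.9841
  (29 − 27.636)²/27.636 = 0.0673
  (95 − 80.364)²/80.364 = 2.6655
  (57 − 58.727)²/58.727 = 0.0508
  (24 − 35.545)²/35.545 = 3.7498
  (28 − 29.364)²/29.364 = 0.0634
χ² = 2.8321 + 0.0540 + 3.9841 + 0.0673 + 2.6655 + 0.0508 + 3.7498 + 0.0634 = 13.47

13.47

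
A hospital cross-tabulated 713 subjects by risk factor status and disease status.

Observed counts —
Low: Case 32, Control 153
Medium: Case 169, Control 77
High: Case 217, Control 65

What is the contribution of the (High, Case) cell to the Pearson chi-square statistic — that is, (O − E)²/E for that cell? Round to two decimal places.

16.15

Row total (High) = 282; column total (Case) = 418; N = 713.
Expected count E = 282 × 418 / 713 = 165.324.
Contribution = (O − E)²/E = (217 − 165.324)² / 165.324 = 16.15.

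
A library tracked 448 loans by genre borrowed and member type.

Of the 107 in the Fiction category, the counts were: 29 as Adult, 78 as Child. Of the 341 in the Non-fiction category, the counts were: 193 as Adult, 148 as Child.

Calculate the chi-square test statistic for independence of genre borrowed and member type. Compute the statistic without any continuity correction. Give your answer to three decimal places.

Row totals: 107, 341. Column totals: 222, 226. Grand total N = 448.
Expected counts (row total × column total / N):
  Fiction, Adult: 107×222/448 = 53.0223
  Fiction, Child: 107×226/448 = 53.9777
  Non-fiction, Adult: 341×222/448 = 168.9777
  Non-fiction, Child: 341×226/448 = 172.0223
Contributions (O − E)²/E:
  (29 − 53.0223)²/53.0223 = 10.8836
  (78 − 53.9777)²/53.9777 = 10.6909
  (193 − 168.9777)²/168.9777 = 3.4151
  (148 − 172.0223)²/172.0223 = 3.3546
χ² = 10.8836 + 10.6909 + 3.4151 + 3.3546 = 28.344

28.344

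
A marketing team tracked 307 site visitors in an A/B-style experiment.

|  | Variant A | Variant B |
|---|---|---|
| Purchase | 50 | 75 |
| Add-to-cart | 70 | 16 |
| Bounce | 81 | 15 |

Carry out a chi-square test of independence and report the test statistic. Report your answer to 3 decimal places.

60.697

Row totals: 125, 86, 96. Column totals: 201, 106. Grand total N = 307.
Expected counts (row total × column total / N):
  Purchase, Variant A: 125×201/307 = 81.8404
  Purchase, Variant B: 125×106/307 = 43.1596
  Add-to-cart, Variant A: 86×201/307 = 56.3062
  Add-to-cart, Variant B: 86×106/307 = 29.6938
  Bounce, Variant A: 96×201/307 = 62.8534
  Bounce, Variant B: 96×106/307 = 33.1466
Contributions (O − E)²/E:
  (50 − 81.8404)²/81.8404 = 12.3877
  (75 − 43.1596)²/43.1596 = 23.4898
  (70 − 56.3062)²/56.3062 = 3.3304
  (16 − 29.6938)²/29.6938 = 6.3151
  (81 − 62.8534)²/62.8534 = 5.2392
  (15 − 33.1466)²/33.1466 = 9.9346
χ² = 12.3877 + 23.4898 + 3.3304 + 6.3151 + 5.2392 + 9.9346 = 60.697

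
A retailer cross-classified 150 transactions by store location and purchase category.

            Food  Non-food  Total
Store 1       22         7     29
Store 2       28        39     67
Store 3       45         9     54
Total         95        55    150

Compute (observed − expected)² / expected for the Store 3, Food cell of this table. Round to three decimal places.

3.411

Row total (Store 3) = 54; column total (Food) = 95; N = 150.
Expected count E = 54 × 95 / 150 = 34.2000.
Contribution = (O − E)²/E = (45 − 34.2000)² / 34.2000 = 3.411.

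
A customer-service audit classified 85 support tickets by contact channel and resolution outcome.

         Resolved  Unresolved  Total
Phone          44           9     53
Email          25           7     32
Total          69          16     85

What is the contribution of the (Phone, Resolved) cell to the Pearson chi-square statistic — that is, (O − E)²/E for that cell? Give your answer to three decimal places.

Row total (Phone) = 53; column total (Resolved) = 69; N = 85.
Expected count E = 53 × 69 / 85 = 43.0235.
Contribution = (O − E)²/E = (44 − 43.0235)² / 43.0235 = 0.022.

0.022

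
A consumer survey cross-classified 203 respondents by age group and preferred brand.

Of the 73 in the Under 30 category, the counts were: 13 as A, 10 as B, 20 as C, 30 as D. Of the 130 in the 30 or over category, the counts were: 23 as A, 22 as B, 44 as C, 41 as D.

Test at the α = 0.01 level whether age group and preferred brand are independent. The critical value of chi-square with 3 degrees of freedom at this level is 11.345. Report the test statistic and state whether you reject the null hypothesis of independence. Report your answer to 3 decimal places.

2.146; fail to reject H₀

Row totals: 73, 130. Column totals: 36, 32, 64, 71. Grand total N = 203.
Expected counts (row total × column total / N):
  Under 30, A: 73×36/203 = 12.9458
  Under 30, B: 73×32/203 = 11.5074
  Under 30, C: 73×64/203 = 23.0148
  Under 30, D: 73×71/203 = 25.5320
  30 or over, A: 130×36/203 = 23.0542
  30 or over, B: 130×32/203 = 20.4926
  30 or over, C: 130×64/203 = 40.9852
  30 or over, D: 130×71/203 = 45.4680
Contributions (O − E)²/E:
  (13 − 12.9458)²/12.9458 = 0.0002
  (10 − 11.5074)²/11.5074 = 0.1975
  (20 − 23.0148)²/23.0148 = 0.3949
  (30 − 25.5320)²/25.5320 = 0.7819
  (23 − 23.0542)²/23.0542 = 0.0001
  (22 − 20.4926)²/20.4926 = 0.1109
  (44 − 40.9852)²/40.9852 = 0.2218
  (41 − 45.4680)²/45.4680 = 0.4391
χ² = 0.0002 + 0.1975 + 0.3949 + 0.7819 + 0.0001 + 0.1109 + 0.2218 + 0.4391 = 2.146
df = (2−1)(4−1) = 3. Since 2.146 < 11.345, fail to reject the null hypothesis of independence at α = 0.01.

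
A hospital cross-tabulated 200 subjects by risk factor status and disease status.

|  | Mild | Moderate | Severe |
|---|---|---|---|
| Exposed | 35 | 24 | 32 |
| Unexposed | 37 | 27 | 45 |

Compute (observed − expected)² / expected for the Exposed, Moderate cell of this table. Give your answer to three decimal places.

Row total (Exposed) = 91; column total (Moderate) = 51; N = 200.
Expected count E = 91 × 51 / 200 = 23.2050.
Contribution = (O − E)²/E = (24 − 23.2050)² / 23.2050 = 0.027.

0.027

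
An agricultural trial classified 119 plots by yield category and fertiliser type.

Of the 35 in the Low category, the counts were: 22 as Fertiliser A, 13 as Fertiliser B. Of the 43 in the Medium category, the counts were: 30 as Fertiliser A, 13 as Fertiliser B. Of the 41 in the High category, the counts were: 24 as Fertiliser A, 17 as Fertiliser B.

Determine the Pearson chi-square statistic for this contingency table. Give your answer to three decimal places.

1.169

Row totals: 35, 43, 41. Column totals: 76, 43. Grand total N = 119.
Expected counts (row total × column total / N):
  Low, Fertiliser A: 35×76/119 = 22.3529
  Low, Fertiliser B: 35×43/119 = 12.6471
  Medium, Fertiliser A: 43×76/119 = 27.4622
  Medium, Fertiliser B: 43×43/119 = 15.5378
  High, Fertiliser A: 41×76/119 = 26.1849
  High, Fertiliser B: 41×43/119 = 14.8151
Contributions (O − E)²/E:
  (22 − 22.3529)²/22.3529 = 0.0056
  (13 − 12.6471)²/12.6471 = 0.0098
  (30 − 27.4622)²/27.4622 = 0.2345
  (13 − 15.5378)²/15.5378 = 0.4145
  (24 − 26.1849)²/26.1849 = 0.1823
  (17 − 14.8151)²/14.8151 = 0.3222
χ² = 0.0056 + 0.0098 + 0.2345 + 0.4145 + 0.1823 + 0.3222 = 1.169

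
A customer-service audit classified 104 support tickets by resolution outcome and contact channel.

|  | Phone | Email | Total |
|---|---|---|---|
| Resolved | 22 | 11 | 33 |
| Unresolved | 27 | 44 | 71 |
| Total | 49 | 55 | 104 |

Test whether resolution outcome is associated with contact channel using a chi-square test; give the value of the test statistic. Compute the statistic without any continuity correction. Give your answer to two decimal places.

7.42

Grand total N = 104.
Expected counts (row total × column total / N):
  Resolved, Phone: 33×49/104 = 15.548
  Resolved, Email: 33×55/104 = 17.452
  Unresolved, Phone: 71×49/104 = 33.452
  Unresolved, Email: 71×55/104 = 37.548
Contributions (O − E)²/E:
  (22 − 15.548)²/15.548 = 2.6774
  (11 − 17.452)²/17.452 = 2.3853
  (27 − 33.452)²/33.452 = 1.2444
  (44 − 37.548)²/37.548 = 1.1087
χ² = 2.6774 + 2.3853 + 1.2444 + 1.1087 = 7.42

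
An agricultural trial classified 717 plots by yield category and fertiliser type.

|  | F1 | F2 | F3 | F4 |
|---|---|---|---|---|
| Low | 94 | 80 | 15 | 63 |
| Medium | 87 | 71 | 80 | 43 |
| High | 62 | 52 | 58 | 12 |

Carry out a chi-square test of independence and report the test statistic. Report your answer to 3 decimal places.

Row totals: 252, 281, 184. Column totals: 243, 203, 153, 118. Grand total N = 717.
Expected counts (row total × column total / N):
  Low, F1: 252×243/717 = 85.4059
  Low, F2: 252×203/717 = 71.3473
  Low, F3: 252×153/717 = 53.7741
  Low, F4: 252×118/717 = 41.4728
  Medium, F1: 281×243/717 = 95.2343
  Medium, F2: 281×203/717 = 79.5579
  Medium, F3: 281×153/717 = 59.9623
  Medium, F4: 281×118/717 = 46.2455
  High, F1: 184×243/717 = 62.3598
  High, F2: 184×203/717 = 52.0948
  High, F3: 184×153/717 = 39.2636
  High, F4: 184×118/717 = 30.2817
Contributions (O − E)²/E:
  (94 − 85.4059)²/85.4059 = 0.8648
  (80 − 71.3473)²/71.3473 = 1.0494
  (15 − 53.7741)²/53.7741 = 27.9583
  (63 − 41.4728)²/41.4728 = 11.1741
  (87 − 95.2343)²/95.2343 = 0.7120
  (71 − 79.5579)²/79.5579 = 0.9206
  (80 − 59.9623)²/59.9623 = 6.6960
  (43 − 46.2455)²/46.2455 = 0.2278
  (62 − 62.3598)²/62.3598 = 0.0021
  (52 − 52.0948)²/52.0948 = 0.0002
  (58 − 39.2636)²/39.2636 = 8.9409
  (12 − 30.2817)²/30.2817 = 11.0370
χ² = 0.8648 + 1.0494 + 27.9583 + 11.1741 + 0.7120 + 0.9206 + 6.6960 + 0.2278 + 0.0021 + 0.0002 + 8.9409 + 11.0370 = 69.583

69.583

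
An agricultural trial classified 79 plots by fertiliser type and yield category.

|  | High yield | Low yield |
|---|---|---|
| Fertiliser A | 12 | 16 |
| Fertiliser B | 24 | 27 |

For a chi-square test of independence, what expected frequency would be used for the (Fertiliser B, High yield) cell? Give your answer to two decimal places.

23.24

Row total (Fertiliser B) = 51; column total (High yield) = 36; grand total N = 79.
Expected count = (row total × column total) / N = 51 × 36 / 79 = 23.24.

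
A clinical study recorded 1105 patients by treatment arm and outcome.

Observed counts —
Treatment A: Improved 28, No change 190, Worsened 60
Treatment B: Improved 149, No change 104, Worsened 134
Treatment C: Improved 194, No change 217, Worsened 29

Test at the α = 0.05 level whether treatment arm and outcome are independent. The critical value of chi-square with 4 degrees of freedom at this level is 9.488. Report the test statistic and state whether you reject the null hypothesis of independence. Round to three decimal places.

Row totals: 278, 387, 440. Column totals: 371, 511, 223. Grand total N = 1105.
Expected counts (row total × column total / N):
  Treatment A, Improved: 278×371/1105 = 93.33756
  Treatment A, No change: 278×511/1105 = 128.55928
  Treatment A, Worsened: 278×223/1105 = 56.10317
  Treatment B, Improved: 387×371/1105 = 129.93394
  Treatment B, No change: 387×511/1105 = 178.96561
  Treatment B, Worsened: 387×223/1105 = 78.10045
  Treatment C, Improved: 440×371/1105 = 147.72851
  Treatment C, No change: 440×511/1105 = 203.47511
  Treatment C, Worsened: 440×223/1105 = 88.79638
Contributions (O − E)²/E:
  (28 − 93.33756)²/93.33756 = 45.7372
  (190 − 128.55928)²/128.55928 = 29.3636
  (60 − 56.10317)²/56.10317 = 0.2707
  (149 − 129.93394)²/129.93394 = 2.7977
  (104 − 178.96561)²/178.96561 = 31.4018
  (134 − 78.10045)²/78.10045 = 40.0095
  (194 − 147.72851)²/147.72851 = 14.4931
  (217 − 203.47511)²/203.47511 = 0.8990
  (29 − 88.79638)²/88.79638 = 40.2675
χ² = 45.7372 + 29.3636 + 0.2707 + 2.7977 + 31.4018 + 40.0095 + 14.4931 + 0.8990 + 40.2675 = 205.240
df = (3−1)(3−1) = 4. Since 205.240 > 9.488, reject the null hypothesis of independence at α = 0.05.

205.240; reject H₀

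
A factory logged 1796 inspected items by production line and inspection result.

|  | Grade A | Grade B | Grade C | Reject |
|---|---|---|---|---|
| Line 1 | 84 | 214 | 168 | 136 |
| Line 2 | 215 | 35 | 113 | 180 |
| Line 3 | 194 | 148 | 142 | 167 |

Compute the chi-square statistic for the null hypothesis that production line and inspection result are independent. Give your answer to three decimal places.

199.840

Row totals: 602, 543, 651. Column totals: 493, 397, 423, 483. Grand total N = 1796.
Expected counts (row total × column total / N):
  Line 1, Grade A: 602×493/1796 = 165.2483
  Line 1, Grade B: 602×397/1796 = 133.0702
  Line 1, Grade C: 602×423/1796 = 141.7851
  Line 1, Reject: 602×483/1796 = 161.8964
  Line 2, Grade A: 543×493/1796 = 149.0529
  Line 2, Grade B: 543×397/1796 = 120.0284
  Line 2, Grade C: 543×423/1796 = 127.8892
  Line 2, Reject: 543×483/1796 = 146.0295
  Line 3, Grade A: 651×493/1796 = 178.6988
  Line 3, Grade B: 651×397/1796 = 143.9014
  Line 3, Grade C: 651×423/1796 = 153.3257
  Line 3, Reject: 651×483/1796 = 175.0741
Contributions (O − E)²/E:
  (84 − 165.2483)²/165.2483 = 39.9477
  (214 − 133.0702)²/133.0702 = 49.2194
  (168 − 141.7851)²/141.7851 = 4.8469
  (136 − 161.8964)²/161.8964 = 4.1423
  (215 − 149.0529)²/149.0529 = 29.1777
  (35 − 120.0284)²/120.0284 = 60.2343
  (113 − 127.8892)²/127.8892 = 1.7334
  (180 − 146.0295)²/146.0295 = 7.9025
  (194 − 178.6988)²/178.6988 = 1.3102
  (148 − 143.9014)²/143.9014 = 0.1167
  (142 − 153.3257)²/153.3257 = 0.8366
  (167 − 175.0741)²/175.0741 = 0.3724
χ² = 39.9477 + 49.2194 + 4.8469 + 4.1423 + 29.1777 + 60.2343 + 1.7334 + 7.9025 + 1.3102 + 0.1167 + 0.8366 + 0.3724 = 199.840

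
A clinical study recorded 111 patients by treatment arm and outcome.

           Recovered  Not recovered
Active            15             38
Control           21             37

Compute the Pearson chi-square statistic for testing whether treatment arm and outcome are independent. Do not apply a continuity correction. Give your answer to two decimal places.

Row totals: 53, 58. Column totals: 36, 75. Grand total N = 111.
Expected counts (row total × column total / N):
  Active, Recovered: 53×36/111 = 17.189
  Active, Not recovered: 53×75/111 = 35.811
  Control, Recovered: 58×36/111 = 18.811
  Control, Not recovered: 58×75/111 = 39.189
Contributions (O − E)²/E:
  (15 − 17.189)²/17.189 = 0.2788
  (38 − 35.811)²/35.811 = 0.1338
  (21 − 18.811)²/18.811 = 0.2547
  (37 − 39.189)²/39.189 = 0.1223
χ² = 0.2788 + 0.1338 + 0.2547 + 0.1223 = 0.79

0.79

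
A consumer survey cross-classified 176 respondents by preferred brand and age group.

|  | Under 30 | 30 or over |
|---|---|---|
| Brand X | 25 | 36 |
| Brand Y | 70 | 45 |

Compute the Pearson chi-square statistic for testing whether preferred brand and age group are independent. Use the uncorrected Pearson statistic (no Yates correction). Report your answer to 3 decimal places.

6.345

Row totals: 61, 115. Column totals: 95, 81. Grand total N = 176.
Expected counts (row total × column total / N):
  Brand X, Under 30: 61×95/176 = 32.9261
  Brand X, 30 or over: 61×81/176 = 28.0739
  Brand Y, Under 30: 115×95/176 = 62.0739
  Brand Y, 30 or over: 115×81/176 = 52.9261
Contributions (O − E)²/E:
  (25 − 32.9261)²/32.9261 = 1.9080
  (36 − 28.0739)²/28.0739 = 2.2378
  (70 − 62.0739)²/62.0739 = 1.0121
  (45 − 52.9261)²/52.9261 = 1.1870
χ² = 1.9080 + 2.2378 + 1.0121 + 1.1870 = 6.345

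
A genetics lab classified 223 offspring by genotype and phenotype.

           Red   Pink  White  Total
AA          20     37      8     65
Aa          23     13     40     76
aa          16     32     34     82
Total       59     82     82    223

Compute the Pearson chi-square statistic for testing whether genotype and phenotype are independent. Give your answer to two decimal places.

Grand total N = 223.
Expected counts (row total × column total / N):
  AA, Red: 65×59/223 = 17.197
  AA, Pink: 65×82/223 = 23.901
  AA, White: 65×82/223 = 23.901
  Aa, Red: 76×59/223 = 20.108
  Aa, Pink: 76×82/223 = 27.946
  Aa, White: 76×82/223 = 27.946
  aa, Red: 82×59/223 = 21.695
  aa, Pink: 82×82/223 = 30.152
  aa, White: 82×82/223 = 30.152
Contributions (O − E)²/E:
  (20 − 17.197)²/17.197 = 0.4569
  (37 − 23.901)²/23.901 = 7.1789
  (8 − 23.901)²/23.901 = 10.5787
  (23 − 20.108)²/20.108 = 0.4159
  (13 − 27.946)²/27.946 = 7.9934
  (40 − 27.946)²/27.946 = 5.1993
  (16 − 21.695)²/21.695 = 1.4950
  (32 − 30.152)²/30.152 = 0.1133
  (34 − 30.152)²/30.152 = 0.4911
χ² = 0.4569 + 7.1789 + 10.5787 + 0.4159 + 7.9934 + 5.1993 + 1.4950 + 0.1133 + 0.4911 = 33.92

33.92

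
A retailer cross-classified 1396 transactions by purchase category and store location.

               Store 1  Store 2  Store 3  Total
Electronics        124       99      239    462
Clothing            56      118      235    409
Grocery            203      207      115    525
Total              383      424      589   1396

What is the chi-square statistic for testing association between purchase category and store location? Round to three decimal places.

Grand total N = 1396.
Expected counts (row total × column total / N):
  Electronics, Store 1: 462×383/1396 = 126.7521
  Electronics, Store 2: 462×424/1396 = 140.3209
  Electronics, Store 3: 462×589/1396 = 194.9269
  Clothing, Store 1: 409×383/1396 = 112.2113
  Clothing, Store 2: 409×424/1396 = 124.2235
  Clothing, Store 3: 409×589/1396 = 172.5652
  Grocery, Store 1: 525×383/1396 = 144.0365
  Grocery, Store 2: 525×424/1396 = 159.4556
  Grocery, Store 3: 525×589/1396 = 221.5079
Contributions (O − E)²/E:
  (124 − 126.7521)²/126.7521 = 0.0598
  (99 − 140.3209)²/140.3209 = 12.1679
  (239 − 194.9269)²/194.9269 = 9.9650
  (56 − 112.2113)²/112.2113 = 28.1586
  (118 − 124.2235)²/124.2235 = 0.3118
  (235 − 172.5652)²/172.5652 = 22.5892
  (203 − 144.0365)²/144.0365 = 24.1376
  (207 − 159.4556)²/159.4556 = 14.1762
  (115 − 221.5079)²/221.5079 = 51.2123
χ² = 0.0598 + 12.1679 + 9.9650 + 28.1586 + 0.3118 + 22.5892 + 24.1376 + 14.1762 + 51.2123 = 162.778

162.778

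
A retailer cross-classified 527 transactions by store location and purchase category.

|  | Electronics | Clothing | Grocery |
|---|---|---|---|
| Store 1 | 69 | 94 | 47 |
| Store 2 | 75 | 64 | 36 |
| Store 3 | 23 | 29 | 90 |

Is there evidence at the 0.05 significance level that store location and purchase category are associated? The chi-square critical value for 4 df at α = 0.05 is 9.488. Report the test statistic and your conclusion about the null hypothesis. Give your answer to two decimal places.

Row totals: 210, 175, 142. Column totals: 167, 187, 173. Grand total N = 527.
Expected counts (row total × column total / N):
  Store 1, Electronics: 210×167/527 = 66.546
  Store 1, Clothing: 210×187/527 = 74.516
  Store 1, Grocery: 210×173/527 = 68.937
  Store 2, Electronics: 175×167/527 = 55.455
  Store 2, Clothing: 175×187/527 = 62.097
  Store 2, Grocery: 175×173/527 = 57.448
  Store 3, Electronics: 142×167/527 = 44.998
  Store 3, Clothing: 142×187/527 = 50.387
  Store 3, Grocery: 142×173/527 = 46.615
Contributions (O − E)²/E:
  (69 − 66.546)²/66.546 = 0.0905
  (94 − 74.516)²/74.516 = 5.0946
  (47 − 68.937)²/68.937 = 6.9808
  (75 − 55.455)²/55.455 = 6.8886
  (64 − 62.097)²/62.097 = 0.0583
  (36 − 57.448)²/57.448 = 8.0075
  (23 − 44.998)²/44.998 = 10.7541
  (29 − 50.387)²/50.387 = 9.0778
  (90 − 46.615)²/46.615 = 40.3788
χ² = 0.0905 + 5.0946 + 6.9808 + 6.8886 + 0.0583 + 8.0075 + 10.7541 + 9.0778 + 40.3788 = 87.33
df = (3−1)(3−1) = 4. Since 87.33 > 9.488, reject the null hypothesis of independence at α = 0.05.

87.33; reject H₀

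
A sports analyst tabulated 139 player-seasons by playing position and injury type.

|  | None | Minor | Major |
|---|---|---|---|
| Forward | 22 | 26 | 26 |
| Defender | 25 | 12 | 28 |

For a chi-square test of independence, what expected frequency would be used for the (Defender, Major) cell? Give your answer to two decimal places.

25.25

Row total (Defender) = 65; column total (Major) = 54; grand total N = 139.
Expected count = (row total × column total) / N = 65 × 54 / 139 = 25.25.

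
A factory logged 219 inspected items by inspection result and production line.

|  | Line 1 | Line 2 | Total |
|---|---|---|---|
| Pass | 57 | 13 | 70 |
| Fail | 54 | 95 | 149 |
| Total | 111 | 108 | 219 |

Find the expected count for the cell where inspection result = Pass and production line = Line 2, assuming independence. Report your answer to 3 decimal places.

Row total (Pass) = 70; column total (Line 2) = 108; grand total N = 219.
Expected count = (row total × column total) / N = 70 × 108 / 219 = 34.521.

34.521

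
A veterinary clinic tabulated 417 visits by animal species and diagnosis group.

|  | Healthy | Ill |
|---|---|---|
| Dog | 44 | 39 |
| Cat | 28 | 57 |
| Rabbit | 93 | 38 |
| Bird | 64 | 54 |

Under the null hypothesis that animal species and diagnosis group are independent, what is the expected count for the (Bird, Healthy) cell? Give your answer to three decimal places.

Row total (Bird) = 118; column total (Healthy) = 229; grand total N = 417.
Expected count = (row total × column total) / N = 118 × 229 / 417 = 64.801.

64.801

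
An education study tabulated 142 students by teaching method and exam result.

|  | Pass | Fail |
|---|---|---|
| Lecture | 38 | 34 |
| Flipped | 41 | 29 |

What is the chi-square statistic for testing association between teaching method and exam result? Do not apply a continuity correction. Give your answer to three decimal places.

Row totals: 72, 70. Column totals: 79, 63. Grand total N = 142.
Expected counts (row total × column total / N):
  Lecture, Pass: 72×79/142 = 40.0563
  Lecture, Fail: 72×63/142 = 31.9437
  Flipped, Pass: 70×79/142 = 38.9437
  Flipped, Fail: 70×63/142 = 31.0563
Contributions (O − E)²/E:
  (38 − 40.0563)²/40.0563 = 0.1056
  (34 − 31.9437)²/31.9437 = 0.1324
  (41 − 38.9437)²/38.9437 = 0.1086
  (29 − 31.0563)²/31.0563 = 0.1362
χ² = 0.1056 + 0.1324 + 0.1086 + 0.1362 = 0.483

0.483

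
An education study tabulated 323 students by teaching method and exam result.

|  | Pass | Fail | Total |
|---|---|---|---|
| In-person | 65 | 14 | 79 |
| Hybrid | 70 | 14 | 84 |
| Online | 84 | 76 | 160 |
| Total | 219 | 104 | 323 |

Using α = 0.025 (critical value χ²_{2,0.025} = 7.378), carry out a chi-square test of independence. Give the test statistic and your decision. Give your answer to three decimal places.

Grand total N = 323.
Expected counts (row total × column total / N):
  In-person, Pass: 79×219/323 = 53.5635
  In-person, Fail: 79×104/323 = 25.4365
  Hybrid, Pass: 84×219/323 = 56.9536
  Hybrid, Fail: 84×104/323 = 27.0464
  Online, Pass: 160×219/323 = 108.4830
  Online, Fail: 160×104/323 = 51.5170
Contributions (O − E)²/E:
  (65 − 53.5635)²/53.5635 = 2.4418
  (14 − 25.4365)²/25.4365 = 5.1420
  (70 − 56.9536)²/56.9536 = 2.9885
  (14 − 27.0464)²/27.0464 = 6.2932
  (84 − 108.4830)²/108.4830 = 5.5254
  (76 − 51.5170)²/51.5170 = 11.6353
χ² = 2.4418 + 5.1420 + 2.9885 + 6.2932 + 5.5254 + 11.6353 = 34.026
df = (3−1)(2−1) = 2. Since 34.026 > 7.378, reject the null hypothesis of independence at α = 0.025.

34.026; reject H₀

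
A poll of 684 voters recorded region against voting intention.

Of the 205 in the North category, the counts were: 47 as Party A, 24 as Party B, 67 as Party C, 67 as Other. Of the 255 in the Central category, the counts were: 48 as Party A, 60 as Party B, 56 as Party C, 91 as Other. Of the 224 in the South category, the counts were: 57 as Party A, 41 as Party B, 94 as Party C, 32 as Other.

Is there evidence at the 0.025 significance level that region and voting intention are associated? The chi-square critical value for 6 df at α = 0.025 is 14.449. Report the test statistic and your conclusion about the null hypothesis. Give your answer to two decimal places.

48.43; reject H₀

Row totals: 205, 255, 224. Column totals: 152, 125, 217, 190. Grand total N = 684.
Expected counts (row total × column total / N):
  North, Party A: 205×152/684 = 45.556
  North, Party B: 205×125/684 = 37.463
  North, Party C: 205×217/684 = 65.037
  North, Other: 205×190/684 = 56.944
  Central, Party A: 255×152/684 = 56.667
  Central, Party B: 255×125/684 = 46.601
  Central, Party C: 255×217/684 = 80.899
  Central, Other: 255×190/684 = 70.833
  South, Party A: 224×152/684 = 49.778
  South, Party B: 224×125/684 = 40.936
  South, Party C: 224×217/684 = 71.064
  South, Other: 224×190/684 = 62.222
Contributions (O − E)²/E:
  (47 − 45.556)²/45.556 = 0.0458
  (24 − 37.463)²/37.463 = 4.8382
  (67 − 65.037)²/65.037 = 0.0592
  (67 − 56.944)²/56.944 = 1.7758
  (48 − 56.667)²/56.667 = 1.3256
  (60 − 46.601)²/46.601 = 3.8526
  (56 − 80.899)²/80.899 = 7.6634
  (91 − 70.833)²/70.833 = 5.7418
  (57 − 49.778)²/49.778 = 1.0478
  (41 − 40.936)²/40.936 = 0.0001
  (94 − 71.064)²/71.064 = 7.4026
  (32 − 62.222)²/62.222 = 14.6792
χ² = 0.0458 + 4.8382 + 0.0592 + 1.7758 + 1.3256 + 3.8526 + 7.6634 + 5.7418 + 1.0478 + 0.0001 + 7.4026 + 14.6792 = 48.43
df = (3−1)(4−1) = 6. Since 48.43 > 14.449, reject the null hypothesis of independence at α = 0.025.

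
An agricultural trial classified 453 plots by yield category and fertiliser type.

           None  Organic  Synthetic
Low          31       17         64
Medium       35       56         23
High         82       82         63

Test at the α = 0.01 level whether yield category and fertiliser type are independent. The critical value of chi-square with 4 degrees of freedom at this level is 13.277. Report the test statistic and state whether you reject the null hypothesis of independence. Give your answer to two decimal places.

Row totals: 112, 114, 227. Column totals: 148, 155, 150. Grand total N = 453.
Expected counts (row total × column total / N):
  Low, None: 112×148/453 = 36.592
  Low, Organic: 112×155/453 = 38.322
  Low, Synthetic: 112×150/453 = 37.086
  Medium, None: 114×148/453 = 37.245
  Medium, Organic: 114×155/453 = 39.007
  Medium, Synthetic: 114×150/453 = 37.748
  High, None: 227×148/453 = 74.163
  High, Organic: 227×155/453 = 77.671
  High, Synthetic: 227×150/453 = 75.166
Contributions (O − E)²/E:
  (31 − 36.592)²/36.592 = 0.8546
  (17 − 38.322)²/38.322 = 11.8634
  (64 − 37.086)²/37.086 = 19.5320
  (35 − 37.245)²/37.245 = 0.1353
  (56 − 39.007)²/39.007 = 7.4028
  (23 − 37.748)²/37.748 = 5.7620
  (82 − 74.163)²/74.163 = 0.8282
  (82 − 77.671)²/77.671 = 0.2413
  (63 − 75.166)²/75.166 = 1.9691
χ² = 0.8546 + 11.8634 + 19.5320 + 0.1353 + 7.4028 + 5.7620 + 0.8282 + 0.2413 + 1.9691 = 48.59
df = (3−1)(3−1) = 4. Since 48.59 > 13.277, reject the null hypothesis of independence at α = 0.01.

48.59; reject H₀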